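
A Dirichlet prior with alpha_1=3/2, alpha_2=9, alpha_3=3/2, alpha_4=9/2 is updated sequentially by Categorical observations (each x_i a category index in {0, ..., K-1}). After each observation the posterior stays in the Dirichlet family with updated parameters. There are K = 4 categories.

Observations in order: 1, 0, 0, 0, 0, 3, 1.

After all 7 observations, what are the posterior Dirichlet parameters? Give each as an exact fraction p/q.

obs 1: x=1 → posterior Dirichlet(3/2, 10, 3/2, 9/2)
obs 2: x=0 → posterior Dirichlet(5/2, 10, 3/2, 9/2)
obs 3: x=0 → posterior Dirichlet(7/2, 10, 3/2, 9/2)
obs 4: x=0 → posterior Dirichlet(9/2, 10, 3/2, 9/2)
obs 5: x=0 → posterior Dirichlet(11/2, 10, 3/2, 9/2)
obs 6: x=3 → posterior Dirichlet(11/2, 10, 3/2, 11/2)
obs 7: x=1 → posterior Dirichlet(11/2, 11, 3/2, 11/2)

alpha_1=11/2, alpha_2=11, alpha_3=3/2, alpha_4=11/2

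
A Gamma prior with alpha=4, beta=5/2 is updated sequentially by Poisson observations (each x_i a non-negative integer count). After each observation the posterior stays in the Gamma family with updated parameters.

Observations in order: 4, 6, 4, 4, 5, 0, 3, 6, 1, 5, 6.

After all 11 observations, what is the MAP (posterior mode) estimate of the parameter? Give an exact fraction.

obs 1: x=4 → posterior Gamma(8, 7/2)
obs 2: x=6 → posterior Gamma(14, 9/2)
obs 3: x=4 → posterior Gamma(18, 11/2)
obs 4: x=4 → posterior Gamma(22, 13/2)
obs 5: x=5 → posterior Gamma(27, 15/2)
obs 6: x=0 → posterior Gamma(27, 17/2)
obs 7: x=3 → posterior Gamma(30, 19/2)
obs 8: x=6 → posterior Gamma(36, 21/2)
obs 9: x=1 → posterior Gamma(37, 23/2)
obs 10: x=5 → posterior Gamma(42, 25/2)
obs 11: x=6 → posterior Gamma(48, 27/2)

94/27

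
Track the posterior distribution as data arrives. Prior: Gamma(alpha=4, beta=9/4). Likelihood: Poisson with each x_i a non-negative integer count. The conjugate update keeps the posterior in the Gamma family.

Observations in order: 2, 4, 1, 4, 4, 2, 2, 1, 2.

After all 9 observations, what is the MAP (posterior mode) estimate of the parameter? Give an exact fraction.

20/9

obs 1: x=2 → posterior Gamma(6, 13/4)
obs 2: x=4 → posterior Gamma(10, 17/4)
obs 3: x=1 → posterior Gamma(11, 21/4)
obs 4: x=4 → posterior Gamma(15, 25/4)
obs 5: x=4 → posterior Gamma(19, 29/4)
obs 6: x=2 → posterior Gamma(21, 33/4)
obs 7: x=2 → posterior Gamma(23, 37/4)
obs 8: x=1 → posterior Gamma(24, 41/4)
obs 9: x=2 → posterior Gamma(26, 45/4)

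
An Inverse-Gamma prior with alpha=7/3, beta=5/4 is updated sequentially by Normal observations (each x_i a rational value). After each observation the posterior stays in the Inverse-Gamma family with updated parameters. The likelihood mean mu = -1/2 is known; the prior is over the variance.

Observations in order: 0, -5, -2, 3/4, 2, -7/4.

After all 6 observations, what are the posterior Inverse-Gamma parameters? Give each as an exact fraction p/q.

obs 1: x=0 → posterior Inverse-Gamma(17/6, 11/8)
obs 2: x=-5 → posterior Inverse-Gamma(10/3, 23/2)
obs 3: x=-2 → posterior Inverse-Gamma(23/6, 101/8)
obs 4: x=3/4 → posterior Inverse-Gamma(13/3, 429/32)
obs 5: x=2 → posterior Inverse-Gamma(29/6, 529/32)
obs 6: x=-7/4 → posterior Inverse-Gamma(16/3, 277/16)

alpha=16/3, beta=277/16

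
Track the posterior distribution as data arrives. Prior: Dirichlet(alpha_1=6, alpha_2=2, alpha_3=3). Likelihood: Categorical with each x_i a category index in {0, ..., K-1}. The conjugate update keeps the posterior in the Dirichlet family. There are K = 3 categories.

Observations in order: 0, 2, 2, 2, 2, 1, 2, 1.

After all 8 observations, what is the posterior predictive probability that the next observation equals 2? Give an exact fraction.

obs 1: x=0 → posterior Dirichlet(7, 2, 3)
obs 2: x=2 → posterior Dirichlet(7, 2, 4)
obs 3: x=2 → posterior Dirichlet(7, 2, 5)
obs 4: x=2 → posterior Dirichlet(7, 2, 6)
obs 5: x=2 → posterior Dirichlet(7, 2, 7)
obs 6: x=1 → posterior Dirichlet(7, 3, 7)
obs 7: x=2 → posterior Dirichlet(7, 3, 8)
obs 8: x=1 → posterior Dirichlet(7, 4, 8)

8/19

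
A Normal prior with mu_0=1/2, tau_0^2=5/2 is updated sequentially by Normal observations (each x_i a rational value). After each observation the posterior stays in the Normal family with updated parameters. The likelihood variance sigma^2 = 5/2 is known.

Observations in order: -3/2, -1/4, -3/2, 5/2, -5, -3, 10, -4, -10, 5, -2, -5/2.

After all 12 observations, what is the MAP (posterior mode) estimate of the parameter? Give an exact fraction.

-47/52

obs 1: x=-3/2 → posterior Normal(-1/2, 5/4)
obs 2: x=-1/4 → posterior Normal(-5/12, 5/6)
obs 3: x=-3/2 → posterior Normal(-11/16, 5/8)
obs 4: x=5/2 → posterior Normal(-1/20, 1/2)
obs 5: x=-5 → posterior Normal(-7/8, 5/12)
obs 6: x=-3 → posterior Normal(-33/28, 5/14)
obs 7: x=10 → posterior Normal(7/32, 5/16)
obs 8: x=-4 → posterior Normal(-1/4, 5/18)
obs 9: x=-10 → posterior Normal(-49/40, 1/4)
obs 10: x=5 → posterior Normal(-29/44, 5/22)
obs 11: x=-2 → posterior Normal(-37/48, 5/24)
obs 12: x=-5/2 → posterior Normal(-47/52, 5/26)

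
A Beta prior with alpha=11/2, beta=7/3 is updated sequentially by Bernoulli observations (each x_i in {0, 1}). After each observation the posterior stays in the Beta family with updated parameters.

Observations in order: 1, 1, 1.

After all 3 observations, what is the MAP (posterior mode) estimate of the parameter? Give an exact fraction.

obs 1: x=1 → posterior Beta(13/2, 7/3)
obs 2: x=1 → posterior Beta(15/2, 7/3)
obs 3: x=1 → posterior Beta(17/2, 7/3)

45/53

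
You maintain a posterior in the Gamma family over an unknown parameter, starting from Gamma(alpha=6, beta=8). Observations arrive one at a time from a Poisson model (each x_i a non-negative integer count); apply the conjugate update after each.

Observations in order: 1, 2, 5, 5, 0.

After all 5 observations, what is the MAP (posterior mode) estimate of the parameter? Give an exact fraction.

obs 1: x=1 → posterior Gamma(7, 9)
obs 2: x=2 → posterior Gamma(9, 10)
obs 3: x=5 → posterior Gamma(14, 11)
obs 4: x=5 → posterior Gamma(19, 12)
obs 5: x=0 → posterior Gamma(19, 13)

18/13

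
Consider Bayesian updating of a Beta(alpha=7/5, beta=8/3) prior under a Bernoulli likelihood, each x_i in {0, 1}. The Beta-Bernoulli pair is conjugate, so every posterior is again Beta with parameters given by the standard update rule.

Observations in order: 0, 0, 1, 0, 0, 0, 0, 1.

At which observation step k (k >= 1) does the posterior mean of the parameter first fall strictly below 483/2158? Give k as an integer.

obs 1: x=0 → posterior Beta(7/5, 11/3)
obs 2: x=0 → posterior Beta(7/5, 14/3)
obs 3: x=1 → posterior Beta(12/5, 14/3)
obs 4: x=0 → posterior Beta(12/5, 17/3)
obs 5: x=0 → posterior Beta(12/5, 20/3)
obs 6: x=0 → posterior Beta(12/5, 23/3)
obs 7: x=0 → posterior Beta(12/5, 26/3)
obs 8: x=1 → posterior Beta(17/5, 26/3)

k = 7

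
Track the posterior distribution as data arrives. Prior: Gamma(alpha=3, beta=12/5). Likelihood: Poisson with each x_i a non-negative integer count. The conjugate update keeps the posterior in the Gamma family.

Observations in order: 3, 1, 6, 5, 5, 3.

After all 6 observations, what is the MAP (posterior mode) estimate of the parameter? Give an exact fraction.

125/42

obs 1: x=3 → posterior Gamma(6, 17/5)
obs 2: x=1 → posterior Gamma(7, 22/5)
obs 3: x=6 → posterior Gamma(13, 27/5)
obs 4: x=5 → posterior Gamma(18, 32/5)
obs 5: x=5 → posterior Gamma(23, 37/5)
obs 6: x=3 → posterior Gamma(26, 42/5)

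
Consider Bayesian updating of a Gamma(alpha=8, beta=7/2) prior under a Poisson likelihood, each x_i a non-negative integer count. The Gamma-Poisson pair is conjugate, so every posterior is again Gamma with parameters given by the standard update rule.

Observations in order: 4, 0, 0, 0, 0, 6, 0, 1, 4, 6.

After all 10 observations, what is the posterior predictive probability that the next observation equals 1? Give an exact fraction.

646515819858349068584547961442720543706774/2567686153161211134561828214731016126483469

obs 1: x=4 → posterior Gamma(12, 9/2)
obs 2: x=0 → posterior Gamma(12, 11/2)
obs 3: x=0 → posterior Gamma(12, 13/2)
obs 4: x=0 → posterior Gamma(12, 15/2)
obs 5: x=0 → posterior Gamma(12, 17/2)
obs 6: x=6 → posterior Gamma(18, 19/2)
obs 7: x=0 → posterior Gamma(18, 21/2)
obs 8: x=1 → posterior Gamma(19, 23/2)
obs 9: x=4 → posterior Gamma(23, 25/2)
obs 10: x=6 → posterior Gamma(29, 27/2)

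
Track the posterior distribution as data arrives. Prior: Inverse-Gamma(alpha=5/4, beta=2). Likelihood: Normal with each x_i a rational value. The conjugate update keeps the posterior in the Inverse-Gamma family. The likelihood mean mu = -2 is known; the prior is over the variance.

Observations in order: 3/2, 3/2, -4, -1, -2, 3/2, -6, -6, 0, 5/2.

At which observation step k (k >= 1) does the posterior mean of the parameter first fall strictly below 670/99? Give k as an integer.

obs 1: x=3/2 → posterior Inverse-Gamma(7/4, 65/8)
obs 2: x=3/2 → posterior Inverse-Gamma(9/4, 57/4)
obs 3: x=-4 → posterior Inverse-Gamma(11/4, 65/4)
obs 4: x=-1 → posterior Inverse-Gamma(13/4, 67/4)
obs 5: x=-2 → posterior Inverse-Gamma(15/4, 67/4)
obs 6: x=3/2 → posterior Inverse-Gamma(17/4, 183/8)
obs 7: x=-6 → posterior Inverse-Gamma(19/4, 247/8)
obs 8: x=-6 → posterior Inverse-Gamma(21/4, 311/8)
obs 9: x=0 → posterior Inverse-Gamma(23/4, 327/8)
obs 10: x=5/2 → posterior Inverse-Gamma(25/4, 51)

k = 5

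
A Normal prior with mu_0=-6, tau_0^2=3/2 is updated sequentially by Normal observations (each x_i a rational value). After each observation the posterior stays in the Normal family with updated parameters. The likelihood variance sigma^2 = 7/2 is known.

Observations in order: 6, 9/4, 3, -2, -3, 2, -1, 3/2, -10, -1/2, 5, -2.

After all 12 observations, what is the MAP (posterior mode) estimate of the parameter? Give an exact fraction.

-153/172

obs 1: x=6 → posterior Normal(-12/5, 21/20)
obs 2: x=9/4 → posterior Normal(-69/52, 21/26)
obs 3: x=3 → posterior Normal(-33/64, 21/32)
obs 4: x=-2 → posterior Normal(-3/4, 21/38)
obs 5: x=-3 → posterior Normal(-93/88, 21/44)
obs 6: x=2 → posterior Normal(-69/100, 21/50)
obs 7: x=-1 → posterior Normal(-81/112, 3/8)
obs 8: x=3/2 → posterior Normal(-63/124, 21/62)
obs 9: x=-10 → posterior Normal(-183/136, 21/68)
obs 10: x=-1/2 → posterior Normal(-189/148, 21/74)
obs 11: x=5 → posterior Normal(-129/160, 21/80)
obs 12: x=-2 → posterior Normal(-153/172, 21/86)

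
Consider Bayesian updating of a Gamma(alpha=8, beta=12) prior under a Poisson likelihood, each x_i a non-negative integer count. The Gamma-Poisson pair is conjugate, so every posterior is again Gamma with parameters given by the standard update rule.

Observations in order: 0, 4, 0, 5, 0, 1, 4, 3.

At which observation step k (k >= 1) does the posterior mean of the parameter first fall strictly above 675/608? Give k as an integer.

k = 7

obs 1: x=0 → posterior Gamma(8, 13)
obs 2: x=4 → posterior Gamma(12, 14)
obs 3: x=0 → posterior Gamma(12, 15)
obs 4: x=5 → posterior Gamma(17, 16)
obs 5: x=0 → posterior Gamma(17, 17)
obs 6: x=1 → posterior Gamma(18, 18)
obs 7: x=4 → posterior Gamma(22, 19)
obs 8: x=3 → posterior Gamma(25, 20)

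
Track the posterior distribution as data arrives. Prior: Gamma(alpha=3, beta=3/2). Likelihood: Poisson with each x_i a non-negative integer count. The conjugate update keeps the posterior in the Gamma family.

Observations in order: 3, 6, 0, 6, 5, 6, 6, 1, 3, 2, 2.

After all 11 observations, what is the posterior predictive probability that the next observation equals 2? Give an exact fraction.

obs 1: x=3 → posterior Gamma(6, 5/2)
obs 2: x=6 → posterior Gamma(12, 7/2)
obs 3: x=0 → posterior Gamma(12, 9/2)
obs 4: x=6 → posterior Gamma(18, 11/2)
obs 5: x=5 → posterior Gamma(23, 13/2)
obs 6: x=6 → posterior Gamma(29, 15/2)
obs 7: x=6 → posterior Gamma(35, 17/2)
obs 8: x=1 → posterior Gamma(36, 19/2)
obs 9: x=3 → posterior Gamma(39, 21/2)
obs 10: x=2 → posterior Gamma(41, 23/2)
obs 11: x=2 → posterior Gamma(43, 25/2)

4890705371719776127677203891863655371707864105701446533203125000/25785133671514281396116148947909178321838248752307264505595053707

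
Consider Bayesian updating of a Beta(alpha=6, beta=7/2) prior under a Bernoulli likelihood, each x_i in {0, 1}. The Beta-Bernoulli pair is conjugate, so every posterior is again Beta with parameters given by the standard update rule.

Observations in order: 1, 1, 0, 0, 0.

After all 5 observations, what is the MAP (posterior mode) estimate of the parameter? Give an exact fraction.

14/25

obs 1: x=1 → posterior Beta(7, 7/2)
obs 2: x=1 → posterior Beta(8, 7/2)
obs 3: x=0 → posterior Beta(8, 9/2)
obs 4: x=0 → posterior Beta(8, 11/2)
obs 5: x=0 → posterior Beta(8, 13/2)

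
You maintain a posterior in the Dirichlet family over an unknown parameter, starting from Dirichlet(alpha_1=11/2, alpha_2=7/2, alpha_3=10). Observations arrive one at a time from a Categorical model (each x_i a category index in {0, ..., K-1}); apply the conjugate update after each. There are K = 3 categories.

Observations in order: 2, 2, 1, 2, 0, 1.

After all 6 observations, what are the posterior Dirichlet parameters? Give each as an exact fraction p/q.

alpha_1=13/2, alpha_2=11/2, alpha_3=13

obs 1: x=2 → posterior Dirichlet(11/2, 7/2, 11)
obs 2: x=2 → posterior Dirichlet(11/2, 7/2, 12)
obs 3: x=1 → posterior Dirichlet(11/2, 9/2, 12)
obs 4: x=2 → posterior Dirichlet(11/2, 9/2, 13)
obs 5: x=0 → posterior Dirichlet(13/2, 9/2, 13)
obs 6: x=1 → posterior Dirichlet(13/2, 11/2, 13)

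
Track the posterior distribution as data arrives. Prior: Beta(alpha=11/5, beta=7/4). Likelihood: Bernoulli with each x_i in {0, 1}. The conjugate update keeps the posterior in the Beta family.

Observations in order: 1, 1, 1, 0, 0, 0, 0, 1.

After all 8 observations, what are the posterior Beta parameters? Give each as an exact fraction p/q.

alpha=31/5, beta=23/4

obs 1: x=1 → posterior Beta(16/5, 7/4)
obs 2: x=1 → posterior Beta(21/5, 7/4)
obs 3: x=1 → posterior Beta(26/5, 7/4)
obs 4: x=0 → posterior Beta(26/5, 11/4)
obs 5: x=0 → posterior Beta(26/5, 15/4)
obs 6: x=0 → posterior Beta(26/5, 19/4)
obs 7: x=0 → posterior Beta(26/5, 23/4)
obs 8: x=1 → posterior Beta(31/5, 23/4)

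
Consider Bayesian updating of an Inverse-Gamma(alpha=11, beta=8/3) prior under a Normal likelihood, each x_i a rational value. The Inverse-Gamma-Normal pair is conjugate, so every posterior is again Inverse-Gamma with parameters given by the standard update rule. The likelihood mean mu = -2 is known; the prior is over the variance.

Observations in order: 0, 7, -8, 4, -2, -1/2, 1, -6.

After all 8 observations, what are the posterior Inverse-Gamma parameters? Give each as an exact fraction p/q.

obs 1: x=0 → posterior Inverse-Gamma(23/2, 14/3)
obs 2: x=7 → posterior Inverse-Gamma(12, 271/6)
obs 3: x=-8 → posterior Inverse-Gamma(25/2, 379/6)
obs 4: x=4 → posterior Inverse-Gamma(13, 487/6)
obs 5: x=-2 → posterior Inverse-Gamma(27/2, 487/6)
obs 6: x=-1/2 → posterior Inverse-Gamma(14, 1975/24)
obs 7: x=1 → posterior Inverse-Gamma(29/2, 2083/24)
obs 8: x=-6 → posterior Inverse-Gamma(15, 2275/24)

alpha=15, beta=2275/24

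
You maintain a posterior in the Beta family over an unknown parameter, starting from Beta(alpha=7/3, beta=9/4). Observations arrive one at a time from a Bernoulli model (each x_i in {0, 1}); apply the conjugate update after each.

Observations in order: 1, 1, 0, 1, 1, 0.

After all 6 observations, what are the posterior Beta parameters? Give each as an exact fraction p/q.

obs 1: x=1 → posterior Beta(10/3, 9/4)
obs 2: x=1 → posterior Beta(13/3, 9/4)
obs 3: x=0 → posterior Beta(13/3, 13/4)
obs 4: x=1 → posterior Beta(16/3, 13/4)
obs 5: x=1 → posterior Beta(19/3, 13/4)
obs 6: x=0 → posterior Beta(19/3, 17/4)

alpha=19/3, beta=17/4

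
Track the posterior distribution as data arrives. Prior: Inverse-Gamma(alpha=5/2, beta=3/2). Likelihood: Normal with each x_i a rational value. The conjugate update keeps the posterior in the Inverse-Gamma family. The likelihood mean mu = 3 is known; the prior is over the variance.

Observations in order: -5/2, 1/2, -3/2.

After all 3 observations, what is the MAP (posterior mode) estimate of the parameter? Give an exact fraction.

239/40

obs 1: x=-5/2 → posterior Inverse-Gamma(3, 133/8)
obs 2: x=1/2 → posterior Inverse-Gamma(7/2, 79/4)
obs 3: x=-3/2 → posterior Inverse-Gamma(4, 239/8)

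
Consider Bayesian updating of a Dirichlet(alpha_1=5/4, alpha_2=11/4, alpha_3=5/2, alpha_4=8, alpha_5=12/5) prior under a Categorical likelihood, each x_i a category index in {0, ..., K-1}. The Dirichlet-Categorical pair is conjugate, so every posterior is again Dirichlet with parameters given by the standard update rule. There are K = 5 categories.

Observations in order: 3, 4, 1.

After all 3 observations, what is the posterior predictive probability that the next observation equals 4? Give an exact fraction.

34/199

obs 1: x=3 → posterior Dirichlet(5/4, 11/4, 5/2, 9, 12/5)
obs 2: x=4 → posterior Dirichlet(5/4, 11/4, 5/2, 9, 17/5)
obs 3: x=1 → posterior Dirichlet(5/4, 15/4, 5/2, 9, 17/5)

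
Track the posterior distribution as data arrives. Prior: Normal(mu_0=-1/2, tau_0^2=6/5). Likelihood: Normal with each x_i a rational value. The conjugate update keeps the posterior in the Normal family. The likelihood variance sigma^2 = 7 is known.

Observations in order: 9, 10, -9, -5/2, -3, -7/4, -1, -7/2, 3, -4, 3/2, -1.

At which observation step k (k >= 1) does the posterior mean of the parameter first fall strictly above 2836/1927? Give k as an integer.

obs 1: x=9 → posterior Normal(73/82, 42/41)
obs 2: x=10 → posterior Normal(193/94, 42/47)
obs 3: x=-9 → posterior Normal(85/106, 42/53)
obs 4: x=-5/2 → posterior Normal(55/118, 42/59)
obs 5: x=-3 → posterior Normal(19/130, 42/65)
obs 6: x=-7/4 → posterior Normal(-1/71, 42/71)
obs 7: x=-1 → posterior Normal(-1/11, 6/11)
obs 8: x=-7/2 → posterior Normal(-28/83, 42/83)
obs 9: x=3 → posterior Normal(-10/89, 42/89)
obs 10: x=-4 → posterior Normal(-34/95, 42/95)
obs 11: x=3/2 → posterior Normal(-25/101, 42/101)
obs 12: x=-1 → posterior Normal(-31/107, 42/107)

k = 2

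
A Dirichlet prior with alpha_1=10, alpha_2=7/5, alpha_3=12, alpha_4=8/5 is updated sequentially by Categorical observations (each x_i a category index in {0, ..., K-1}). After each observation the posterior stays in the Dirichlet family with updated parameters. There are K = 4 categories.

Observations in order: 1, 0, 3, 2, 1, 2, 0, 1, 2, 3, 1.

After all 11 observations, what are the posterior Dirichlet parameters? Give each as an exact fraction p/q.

obs 1: x=1 → posterior Dirichlet(10, 12/5, 12, 8/5)
obs 2: x=0 → posterior Dirichlet(11, 12/5, 12, 8/5)
obs 3: x=3 → posterior Dirichlet(11, 12/5, 12, 13/5)
obs 4: x=2 → posterior Dirichlet(11, 12/5, 13, 13/5)
obs 5: x=1 → posterior Dirichlet(11, 17/5, 13, 13/5)
obs 6: x=2 → posterior Dirichlet(11, 17/5, 14, 13/5)
obs 7: x=0 → posterior Dirichlet(12, 17/5, 14, 13/5)
obs 8: x=1 → posterior Dirichlet(12, 22/5, 14, 13/5)
obs 9: x=2 → posterior Dirichlet(12, 22/5, 15, 13/5)
obs 10: x=3 → posterior Dirichlet(12, 22/5, 15, 18/5)
obs 11: x=1 → posterior Dirichlet(12, 27/5, 15, 18/5)

alpha_1=12, alpha_2=27/5, alpha_3=15, alpha_4=18/5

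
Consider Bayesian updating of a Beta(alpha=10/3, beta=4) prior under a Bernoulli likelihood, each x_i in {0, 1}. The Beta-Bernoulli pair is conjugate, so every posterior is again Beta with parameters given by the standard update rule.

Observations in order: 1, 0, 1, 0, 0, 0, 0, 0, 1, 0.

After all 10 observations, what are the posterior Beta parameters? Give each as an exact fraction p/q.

alpha=19/3, beta=11

obs 1: x=1 → posterior Beta(13/3, 4)
obs 2: x=0 → posterior Beta(13/3, 5)
obs 3: x=1 → posterior Beta(16/3, 5)
obs 4: x=0 → posterior Beta(16/3, 6)
obs 5: x=0 → posterior Beta(16/3, 7)
obs 6: x=0 → posterior Beta(16/3, 8)
obs 7: x=0 → posterior Beta(16/3, 9)
obs 8: x=0 → posterior Beta(16/3, 10)
obs 9: x=1 → posterior Beta(19/3, 10)
obs 10: x=0 → posterior Beta(19/3, 11)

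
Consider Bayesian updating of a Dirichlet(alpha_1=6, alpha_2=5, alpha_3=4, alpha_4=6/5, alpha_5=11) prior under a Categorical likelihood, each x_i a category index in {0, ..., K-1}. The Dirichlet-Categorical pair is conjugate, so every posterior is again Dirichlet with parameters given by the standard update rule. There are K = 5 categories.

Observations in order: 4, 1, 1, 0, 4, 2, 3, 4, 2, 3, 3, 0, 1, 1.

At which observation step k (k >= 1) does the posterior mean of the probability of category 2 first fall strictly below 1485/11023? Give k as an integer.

obs 1: x=4 → posterior Dirichlet(6, 5, 4, 6/5, 12)
obs 2: x=1 → posterior Dirichlet(6, 6, 4, 6/5, 12)
obs 3: x=1 → posterior Dirichlet(6, 7, 4, 6/5, 12)
obs 4: x=0 → posterior Dirichlet(7, 7, 4, 6/5, 12)
obs 5: x=4 → posterior Dirichlet(7, 7, 4, 6/5, 13)
obs 6: x=2 → posterior Dirichlet(7, 7, 5, 6/5, 13)
obs 7: x=3 → posterior Dirichlet(7, 7, 5, 11/5, 13)
obs 8: x=4 → posterior Dirichlet(7, 7, 5, 11/5, 14)
obs 9: x=2 → posterior Dirichlet(7, 7, 6, 11/5, 14)
obs 10: x=3 → posterior Dirichlet(7, 7, 6, 16/5, 14)
obs 11: x=3 → posterior Dirichlet(7, 7, 6, 21/5, 14)
obs 12: x=0 → posterior Dirichlet(8, 7, 6, 21/5, 14)
obs 13: x=1 → posterior Dirichlet(8, 8, 6, 21/5, 14)
obs 14: x=1 → posterior Dirichlet(8, 9, 6, 21/5, 14)

k = 3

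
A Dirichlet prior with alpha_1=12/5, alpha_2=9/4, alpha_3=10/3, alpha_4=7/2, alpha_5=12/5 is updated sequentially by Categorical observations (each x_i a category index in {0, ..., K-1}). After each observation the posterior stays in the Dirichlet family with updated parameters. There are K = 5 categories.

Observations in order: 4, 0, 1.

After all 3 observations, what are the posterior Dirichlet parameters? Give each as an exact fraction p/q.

obs 1: x=4 → posterior Dirichlet(12/5, 9/4, 10/3, 7/2, 17/5)
obs 2: x=0 → posterior Dirichlet(17/5, 9/4, 10/3, 7/2, 17/5)
obs 3: x=1 → posterior Dirichlet(17/5, 13/4, 10/3, 7/2, 17/5)

alpha_1=17/5, alpha_2=13/4, alpha_3=10/3, alpha_4=7/2, alpha_5=17/5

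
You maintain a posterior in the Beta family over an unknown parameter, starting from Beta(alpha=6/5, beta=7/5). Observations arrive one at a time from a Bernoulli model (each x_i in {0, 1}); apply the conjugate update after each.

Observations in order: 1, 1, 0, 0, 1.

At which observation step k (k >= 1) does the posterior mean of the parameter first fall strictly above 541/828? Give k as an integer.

obs 1: x=1 → posterior Beta(11/5, 7/5)
obs 2: x=1 → posterior Beta(16/5, 7/5)
obs 3: x=0 → posterior Beta(16/5, 12/5)
obs 4: x=0 → posterior Beta(16/5, 17/5)
obs 5: x=1 → posterior Beta(21/5, 17/5)

k = 2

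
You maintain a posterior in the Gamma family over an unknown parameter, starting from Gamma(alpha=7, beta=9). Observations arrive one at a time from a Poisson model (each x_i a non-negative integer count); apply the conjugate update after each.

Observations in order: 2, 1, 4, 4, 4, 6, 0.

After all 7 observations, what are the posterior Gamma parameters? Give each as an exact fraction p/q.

alpha=28, beta=16

obs 1: x=2 → posterior Gamma(9, 10)
obs 2: x=1 → posterior Gamma(10, 11)
obs 3: x=4 → posterior Gamma(14, 12)
obs 4: x=4 → posterior Gamma(18, 13)
obs 5: x=4 → posterior Gamma(22, 14)
obs 6: x=6 → posterior Gamma(28, 15)
obs 7: x=0 → posterior Gamma(28, 16)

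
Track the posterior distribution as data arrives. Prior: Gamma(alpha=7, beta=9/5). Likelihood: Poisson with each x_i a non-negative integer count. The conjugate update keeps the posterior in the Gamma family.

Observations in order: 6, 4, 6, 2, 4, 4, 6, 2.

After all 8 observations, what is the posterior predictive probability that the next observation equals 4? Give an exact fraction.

168524223983043396990718060073806876107492501558787454781774513940474127374375/907233737458829274261586584770434895630560796615249965832211371548086814900224

obs 1: x=6 → posterior Gamma(13, 14/5)
obs 2: x=4 → posterior Gamma(17, 19/5)
obs 3: x=6 → posterior Gamma(23, 24/5)
obs 4: x=2 → posterior Gamma(25, 29/5)
obs 5: x=4 → posterior Gamma(29, 34/5)
obs 6: x=4 → posterior Gamma(33, 39/5)
obs 7: x=6 → posterior Gamma(39, 44/5)
obs 8: x=2 → posterior Gamma(41, 49/5)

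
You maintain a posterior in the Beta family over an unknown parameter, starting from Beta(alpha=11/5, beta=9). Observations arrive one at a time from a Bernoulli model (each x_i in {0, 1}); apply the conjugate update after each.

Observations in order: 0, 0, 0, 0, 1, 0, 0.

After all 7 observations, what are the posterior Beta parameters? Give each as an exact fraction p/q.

obs 1: x=0 → posterior Beta(11/5, 10)
obs 2: x=0 → posterior Beta(11/5, 11)
obs 3: x=0 → posterior Beta(11/5, 12)
obs 4: x=0 → posterior Beta(11/5, 13)
obs 5: x=1 → posterior Beta(16/5, 13)
obs 6: x=0 → posterior Beta(16/5, 14)
obs 7: x=0 → posterior Beta(16/5, 15)

alpha=16/5, beta=15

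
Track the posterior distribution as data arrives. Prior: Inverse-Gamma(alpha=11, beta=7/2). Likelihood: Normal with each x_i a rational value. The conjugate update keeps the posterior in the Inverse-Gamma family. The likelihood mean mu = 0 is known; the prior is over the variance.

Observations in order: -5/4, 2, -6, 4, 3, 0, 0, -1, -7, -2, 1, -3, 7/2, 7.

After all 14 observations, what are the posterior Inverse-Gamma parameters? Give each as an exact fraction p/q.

obs 1: x=-5/4 → posterior Inverse-Gamma(23/2, 137/32)
obs 2: x=2 → posterior Inverse-Gamma(12, 201/32)
obs 3: x=-6 → posterior Inverse-Gamma(25/2, 777/32)
obs 4: x=4 → posterior Inverse-Gamma(13, 1033/32)
obs 5: x=3 → posterior Inverse-Gamma(27/2, 1177/32)
obs 6: x=0 → posterior Inverse-Gamma(14, 1177/32)
obs 7: x=0 → posterior Inverse-Gamma(29/2, 1177/32)
obs 8: x=-1 → posterior Inverse-Gamma(15, 1193/32)
obs 9: x=-7 → posterior Inverse-Gamma(31/2, 1977/32)
obs 10: x=-2 → posterior Inverse-Gamma(16, 2041/32)
obs 11: x=1 → posterior Inverse-Gamma(33/2, 2057/32)
obs 12: x=-3 → posterior Inverse-Gamma(17, 2201/32)
obs 13: x=7/2 → posterior Inverse-Gamma(35/2, 2397/32)
obs 14: x=7 → posterior Inverse-Gamma(18, 3181/32)

alpha=18, beta=3181/32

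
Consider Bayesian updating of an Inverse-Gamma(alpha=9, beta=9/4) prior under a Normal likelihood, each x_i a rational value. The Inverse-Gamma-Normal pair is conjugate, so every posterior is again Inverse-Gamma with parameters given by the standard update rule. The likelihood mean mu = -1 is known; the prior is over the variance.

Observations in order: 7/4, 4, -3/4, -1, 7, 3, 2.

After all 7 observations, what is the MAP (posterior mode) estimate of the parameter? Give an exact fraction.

obs 1: x=7/4 → posterior Inverse-Gamma(19/2, 193/32)
obs 2: x=4 → posterior Inverse-Gamma(10, 593/32)
obs 3: x=-3/4 → posterior Inverse-Gamma(21/2, 297/16)
obs 4: x=-1 → posterior Inverse-Gamma(11, 297/16)
obs 5: x=7 → posterior Inverse-Gamma(23/2, 809/16)
obs 6: x=3 → posterior Inverse-Gamma(12, 937/16)
obs 7: x=2 → posterior Inverse-Gamma(25/2, 1009/16)

1009/216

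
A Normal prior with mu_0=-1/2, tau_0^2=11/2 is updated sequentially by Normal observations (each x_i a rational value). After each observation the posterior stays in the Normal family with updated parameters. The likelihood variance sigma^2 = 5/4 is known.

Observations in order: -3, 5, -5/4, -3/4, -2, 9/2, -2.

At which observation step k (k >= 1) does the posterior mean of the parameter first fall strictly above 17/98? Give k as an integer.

obs 1: x=-3 → posterior Normal(-137/54, 55/54)
obs 2: x=5 → posterior Normal(83/98, 55/98)
obs 3: x=-5/4 → posterior Normal(14/71, 55/142)
obs 4: x=-3/4 → posterior Normal(-5/186, 55/186)
obs 5: x=-2 → posterior Normal(-93/230, 11/46)
obs 6: x=9/2 → posterior Normal(105/274, 55/274)
obs 7: x=-2 → posterior Normal(17/318, 55/318)

k = 2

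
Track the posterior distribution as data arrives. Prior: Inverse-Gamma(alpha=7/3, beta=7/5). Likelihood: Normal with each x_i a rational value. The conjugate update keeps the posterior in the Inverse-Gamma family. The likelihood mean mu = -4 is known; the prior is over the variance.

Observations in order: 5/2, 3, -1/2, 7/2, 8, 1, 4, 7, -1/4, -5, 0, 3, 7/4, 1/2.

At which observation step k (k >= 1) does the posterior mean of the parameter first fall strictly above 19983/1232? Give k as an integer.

obs 1: x=5/2 → posterior Inverse-Gamma(17/6, 901/40)
obs 2: x=3 → posterior Inverse-Gamma(10/3, 1881/40)
obs 3: x=-1/2 → posterior Inverse-Gamma(23/6, 1063/20)
obs 4: x=7/2 → posterior Inverse-Gamma(13/3, 3251/40)
obs 5: x=8 → posterior Inverse-Gamma(29/6, 6131/40)
obs 6: x=1 → posterior Inverse-Gamma(16/3, 6631/40)
obs 7: x=4 → posterior Inverse-Gamma(35/6, 7911/40)
obs 8: x=7 → posterior Inverse-Gamma(19/3, 10331/40)
obs 9: x=-1/4 → posterior Inverse-Gamma(41/6, 42449/160)
obs 10: x=-5 → posterior Inverse-Gamma(22/3, 42529/160)
obs 11: x=0 → posterior Inverse-Gamma(47/6, 43809/160)
obs 12: x=3 → posterior Inverse-Gamma(25/3, 47729/160)
obs 13: x=7/4 → posterior Inverse-Gamma(53/6, 25187/80)
obs 14: x=1/2 → posterior Inverse-Gamma(28/3, 25997/80)

k = 2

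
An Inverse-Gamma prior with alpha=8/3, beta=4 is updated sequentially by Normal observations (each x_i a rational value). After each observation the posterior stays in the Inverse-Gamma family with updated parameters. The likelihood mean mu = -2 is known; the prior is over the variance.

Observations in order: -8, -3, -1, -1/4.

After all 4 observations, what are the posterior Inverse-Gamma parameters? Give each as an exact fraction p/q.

alpha=14/3, beta=785/32

obs 1: x=-8 → posterior Inverse-Gamma(19/6, 22)
obs 2: x=-3 → posterior Inverse-Gamma(11/3, 45/2)
obs 3: x=-1 → posterior Inverse-Gamma(25/6, 23)
obs 4: x=-1/4 → posterior Inverse-Gamma(14/3, 785/32)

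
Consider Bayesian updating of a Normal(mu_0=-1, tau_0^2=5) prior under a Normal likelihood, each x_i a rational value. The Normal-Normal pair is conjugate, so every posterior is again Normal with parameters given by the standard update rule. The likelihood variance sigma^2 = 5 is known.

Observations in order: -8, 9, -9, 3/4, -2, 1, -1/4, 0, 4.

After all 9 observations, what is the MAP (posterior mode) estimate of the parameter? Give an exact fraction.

-11/20

obs 1: x=-8 → posterior Normal(-9/2, 5/2)
obs 2: x=9 → posterior Normal(0, 5/3)
obs 3: x=-9 → posterior Normal(-9/4, 5/4)
obs 4: x=3/4 → posterior Normal(-33/20, 1)
obs 5: x=-2 → posterior Normal(-41/24, 5/6)
obs 6: x=1 → posterior Normal(-37/28, 5/7)
obs 7: x=-1/4 → posterior Normal(-19/16, 5/8)
obs 8: x=0 → posterior Normal(-19/18, 5/9)
obs 9: x=4 → posterior Normal(-11/20, 1/2)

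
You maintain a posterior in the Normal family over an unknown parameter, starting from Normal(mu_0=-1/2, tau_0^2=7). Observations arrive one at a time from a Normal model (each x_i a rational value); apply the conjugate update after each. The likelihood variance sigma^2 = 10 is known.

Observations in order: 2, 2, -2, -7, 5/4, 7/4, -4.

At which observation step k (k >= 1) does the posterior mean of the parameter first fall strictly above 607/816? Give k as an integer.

obs 1: x=2 → posterior Normal(9/17, 70/17)
obs 2: x=2 → posterior Normal(23/24, 35/12)
obs 3: x=-2 → posterior Normal(9/31, 70/31)
obs 4: x=-7 → posterior Normal(-20/19, 35/19)
obs 5: x=5/4 → posterior Normal(-25/36, 14/9)
obs 6: x=7/4 → posterior Normal(-19/52, 35/26)
obs 7: x=-4 → posterior Normal(-47/59, 70/59)

k = 2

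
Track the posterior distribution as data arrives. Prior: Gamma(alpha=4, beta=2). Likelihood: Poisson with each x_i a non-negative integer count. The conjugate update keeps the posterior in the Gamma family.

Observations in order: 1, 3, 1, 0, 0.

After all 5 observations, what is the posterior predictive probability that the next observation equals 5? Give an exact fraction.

51935092209/4398046511104

obs 1: x=1 → posterior Gamma(5, 3)
obs 2: x=3 → posterior Gamma(8, 4)
obs 3: x=1 → posterior Gamma(9, 5)
obs 4: x=0 → posterior Gamma(9, 6)
obs 5: x=0 → posterior Gamma(9, 7)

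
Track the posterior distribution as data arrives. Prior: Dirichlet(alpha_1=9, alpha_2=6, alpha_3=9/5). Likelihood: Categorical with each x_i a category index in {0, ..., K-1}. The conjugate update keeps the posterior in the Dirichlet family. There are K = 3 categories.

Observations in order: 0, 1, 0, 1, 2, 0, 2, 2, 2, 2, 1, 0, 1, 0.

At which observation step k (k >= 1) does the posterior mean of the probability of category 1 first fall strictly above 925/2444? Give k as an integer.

obs 1: x=0 → posterior Dirichlet(10, 6, 9/5)
obs 2: x=1 → posterior Dirichlet(10, 7, 9/5)
obs 3: x=0 → posterior Dirichlet(11, 7, 9/5)
obs 4: x=1 → posterior Dirichlet(11, 8, 9/5)
obs 5: x=2 → posterior Dirichlet(11, 8, 14/5)
obs 6: x=0 → posterior Dirichlet(12, 8, 14/5)
obs 7: x=2 → posterior Dirichlet(12, 8, 19/5)
obs 8: x=2 → posterior Dirichlet(12, 8, 24/5)
obs 9: x=2 → posterior Dirichlet(12, 8, 29/5)
obs 10: x=2 → posterior Dirichlet(12, 8, 34/5)
obs 11: x=1 → posterior Dirichlet(12, 9, 34/5)
obs 12: x=0 → posterior Dirichlet(13, 9, 34/5)
obs 13: x=1 → posterior Dirichlet(13, 10, 34/5)
obs 14: x=0 → posterior Dirichlet(14, 10, 34/5)

k = 4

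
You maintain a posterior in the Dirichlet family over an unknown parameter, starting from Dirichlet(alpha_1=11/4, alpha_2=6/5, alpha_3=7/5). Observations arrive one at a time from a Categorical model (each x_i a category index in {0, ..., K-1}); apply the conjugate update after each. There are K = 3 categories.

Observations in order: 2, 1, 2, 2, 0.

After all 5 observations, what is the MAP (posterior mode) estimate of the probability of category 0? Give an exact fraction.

55/147

obs 1: x=2 → posterior Dirichlet(11/4, 6/5, 12/5)
obs 2: x=1 → posterior Dirichlet(11/4, 11/5, 12/5)
obs 3: x=2 → posterior Dirichlet(11/4, 11/5, 17/5)
obs 4: x=2 → posterior Dirichlet(11/4, 11/5, 22/5)
obs 5: x=0 → posterior Dirichlet(15/4, 11/5, 22/5)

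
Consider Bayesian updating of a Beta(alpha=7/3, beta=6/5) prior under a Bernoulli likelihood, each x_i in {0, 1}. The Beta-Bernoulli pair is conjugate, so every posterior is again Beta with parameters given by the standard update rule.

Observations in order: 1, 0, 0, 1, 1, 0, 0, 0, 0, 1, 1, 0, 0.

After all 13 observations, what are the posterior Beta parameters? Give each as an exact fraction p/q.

obs 1: x=1 → posterior Beta(10/3, 6/5)
obs 2: x=0 → posterior Beta(10/3, 11/5)
obs 3: x=0 → posterior Beta(10/3, 16/5)
obs 4: x=1 → posterior Beta(13/3, 16/5)
obs 5: x=1 → posterior Beta(16/3, 16/5)
obs 6: x=0 → posterior Beta(16/3, 21/5)
obs 7: x=0 → posterior Beta(16/3, 26/5)
obs 8: x=0 → posterior Beta(16/3, 31/5)
obs 9: x=0 → posterior Beta(16/3, 36/5)
obs 10: x=1 → posterior Beta(19/3, 36/5)
obs 11: x=1 → posterior Beta(22/3, 36/5)
obs 12: x=0 → posterior Beta(22/3, 41/5)
obs 13: x=0 → posterior Beta(22/3, 46/5)

alpha=22/3, beta=46/5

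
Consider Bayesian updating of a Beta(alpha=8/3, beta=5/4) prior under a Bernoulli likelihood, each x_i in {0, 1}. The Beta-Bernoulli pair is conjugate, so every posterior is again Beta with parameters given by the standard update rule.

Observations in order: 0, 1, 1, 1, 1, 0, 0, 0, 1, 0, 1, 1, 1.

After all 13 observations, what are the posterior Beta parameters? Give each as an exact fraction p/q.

obs 1: x=0 → posterior Beta(8/3, 9/4)
obs 2: x=1 → posterior Beta(11/3, 9/4)
obs 3: x=1 → posterior Beta(14/3, 9/4)
obs 4: x=1 → posterior Beta(17/3, 9/4)
obs 5: x=1 → posterior Beta(20/3, 9/4)
obs 6: x=0 → posterior Beta(20/3, 13/4)
obs 7: x=0 → posterior Beta(20/3, 17/4)
obs 8: x=0 → posterior Beta(20/3, 21/4)
obs 9: x=1 → posterior Beta(23/3, 21/4)
obs 10: x=0 → posterior Beta(23/3, 25/4)
obs 11: x=1 → posterior Beta(26/3, 25/4)
obs 12: x=1 → posterior Beta(29/3, 25/4)
obs 13: x=1 → posterior Beta(32/3, 25/4)

alpha=32/3, beta=25/4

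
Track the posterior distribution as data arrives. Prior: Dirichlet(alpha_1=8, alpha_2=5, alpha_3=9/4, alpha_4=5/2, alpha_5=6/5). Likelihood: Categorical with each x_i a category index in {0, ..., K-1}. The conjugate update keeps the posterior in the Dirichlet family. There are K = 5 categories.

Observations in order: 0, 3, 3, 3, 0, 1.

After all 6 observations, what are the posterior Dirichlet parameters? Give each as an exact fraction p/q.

alpha_1=10, alpha_2=6, alpha_3=9/4, alpha_4=11/2, alpha_5=6/5

obs 1: x=0 → posterior Dirichlet(9, 5, 9/4, 5/2, 6/5)
obs 2: x=3 → posterior Dirichlet(9, 5, 9/4, 7/2, 6/5)
obs 3: x=3 → posterior Dirichlet(9, 5, 9/4, 9/2, 6/5)
obs 4: x=3 → posterior Dirichlet(9, 5, 9/4, 11/2, 6/5)
obs 5: x=0 → posterior Dirichlet(10, 5, 9/4, 11/2, 6/5)
obs 6: x=1 → posterior Dirichlet(10, 6, 9/4, 11/2, 6/5)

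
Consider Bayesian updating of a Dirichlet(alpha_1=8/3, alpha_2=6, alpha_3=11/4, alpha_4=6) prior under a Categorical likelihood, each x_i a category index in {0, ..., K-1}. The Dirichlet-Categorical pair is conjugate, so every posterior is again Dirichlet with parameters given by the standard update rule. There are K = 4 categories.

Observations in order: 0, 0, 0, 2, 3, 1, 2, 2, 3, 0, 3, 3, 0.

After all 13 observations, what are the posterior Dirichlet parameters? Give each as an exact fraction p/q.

alpha_1=23/3, alpha_2=7, alpha_3=23/4, alpha_4=10

obs 1: x=0 → posterior Dirichlet(11/3, 6, 11/4, 6)
obs 2: x=0 → posterior Dirichlet(14/3, 6, 11/4, 6)
obs 3: x=0 → posterior Dirichlet(17/3, 6, 11/4, 6)
obs 4: x=2 → posterior Dirichlet(17/3, 6, 15/4, 6)
obs 5: x=3 → posterior Dirichlet(17/3, 6, 15/4, 7)
obs 6: x=1 → posterior Dirichlet(17/3, 7, 15/4, 7)
obs 7: x=2 → posterior Dirichlet(17/3, 7, 19/4, 7)
obs 8: x=2 → posterior Dirichlet(17/3, 7, 23/4, 7)
obs 9: x=3 → posterior Dirichlet(17/3, 7, 23/4, 8)
obs 10: x=0 → posterior Dirichlet(20/3, 7, 23/4, 8)
obs 11: x=3 → posterior Dirichlet(20/3, 7, 23/4, 9)
obs 12: x=3 → posterior Dirichlet(20/3, 7, 23/4, 10)
obs 13: x=0 → posterior Dirichlet(23/3, 7, 23/4, 10)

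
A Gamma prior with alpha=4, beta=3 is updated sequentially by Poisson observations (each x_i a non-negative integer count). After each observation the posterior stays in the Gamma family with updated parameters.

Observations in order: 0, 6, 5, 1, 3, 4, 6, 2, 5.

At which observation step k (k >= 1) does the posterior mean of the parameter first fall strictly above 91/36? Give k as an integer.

k = 6

obs 1: x=0 → posterior Gamma(4, 4)
obs 2: x=6 → posterior Gamma(10, 5)
obs 3: x=5 → posterior Gamma(15, 6)
obs 4: x=1 → posterior Gamma(16, 7)
obs 5: x=3 → posterior Gamma(19, 8)
obs 6: x=4 → posterior Gamma(23, 9)
obs 7: x=6 → posterior Gamma(29, 10)
obs 8: x=2 → posterior Gamma(31, 11)
obs 9: x=5 → posterior Gamma(36, 12)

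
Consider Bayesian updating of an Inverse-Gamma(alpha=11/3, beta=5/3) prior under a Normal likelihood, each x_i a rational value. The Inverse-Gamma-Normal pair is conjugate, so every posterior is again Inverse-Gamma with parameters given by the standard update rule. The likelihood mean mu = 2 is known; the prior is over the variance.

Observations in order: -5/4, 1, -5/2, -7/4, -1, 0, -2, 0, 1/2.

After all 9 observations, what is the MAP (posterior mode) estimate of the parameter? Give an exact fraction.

2027/440

obs 1: x=-5/4 → posterior Inverse-Gamma(25/6, 667/96)
obs 2: x=1 → posterior Inverse-Gamma(14/3, 715/96)
obs 3: x=-5/2 → posterior Inverse-Gamma(31/6, 1687/96)
obs 4: x=-7/4 → posterior Inverse-Gamma(17/3, 1181/48)
obs 5: x=-1 → posterior Inverse-Gamma(37/6, 1397/48)
obs 6: x=0 → posterior Inverse-Gamma(20/3, 1493/48)
obs 7: x=-2 → posterior Inverse-Gamma(43/6, 1877/48)
obs 8: x=0 → posterior Inverse-Gamma(23/3, 1973/48)
obs 9: x=1/2 → posterior Inverse-Gamma(49/6, 2027/48)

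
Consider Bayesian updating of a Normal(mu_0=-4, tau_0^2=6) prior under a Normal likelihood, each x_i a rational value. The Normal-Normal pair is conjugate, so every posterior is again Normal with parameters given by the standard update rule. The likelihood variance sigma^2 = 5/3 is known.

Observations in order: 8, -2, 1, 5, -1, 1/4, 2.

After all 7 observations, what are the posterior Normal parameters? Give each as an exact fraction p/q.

obs 1: x=8 → posterior Normal(124/23, 30/23)
obs 2: x=-2 → posterior Normal(88/41, 30/41)
obs 3: x=1 → posterior Normal(106/59, 30/59)
obs 4: x=5 → posterior Normal(28/11, 30/77)
obs 5: x=-1 → posterior Normal(178/95, 6/19)
obs 6: x=1/4 → posterior Normal(365/226, 30/113)
obs 7: x=2 → posterior Normal(437/262, 30/131)

mu_0=437/262, tau_0^2=30/131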